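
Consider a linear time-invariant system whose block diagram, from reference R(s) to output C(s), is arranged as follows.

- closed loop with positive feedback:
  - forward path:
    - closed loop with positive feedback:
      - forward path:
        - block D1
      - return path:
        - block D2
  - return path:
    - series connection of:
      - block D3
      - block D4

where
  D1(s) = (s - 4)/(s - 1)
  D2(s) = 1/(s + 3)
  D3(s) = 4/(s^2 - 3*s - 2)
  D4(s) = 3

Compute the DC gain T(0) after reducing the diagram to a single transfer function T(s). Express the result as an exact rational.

First reduce the diagram to T(s).

(1) collapse the loop (D1 forward, D2 return) gives (s^2 - s - 12)/(s^2 + s + 1)
(2) combine D3, D4 in series gives 12/(s^2 - 3*s - 2)
(3) apply the feedback formula to [D1/(1-D1*D2)], (D3*D4) gives (s^4 - 4*s^3 - 11*s^2 + 38*s + 24)/(s^4 - 2*s^3 - 16*s^2 + 7*s + 142)
Step 3 gives the overall T(s). Then T(0) = 24/142 = 12/71.

Answer: 12/71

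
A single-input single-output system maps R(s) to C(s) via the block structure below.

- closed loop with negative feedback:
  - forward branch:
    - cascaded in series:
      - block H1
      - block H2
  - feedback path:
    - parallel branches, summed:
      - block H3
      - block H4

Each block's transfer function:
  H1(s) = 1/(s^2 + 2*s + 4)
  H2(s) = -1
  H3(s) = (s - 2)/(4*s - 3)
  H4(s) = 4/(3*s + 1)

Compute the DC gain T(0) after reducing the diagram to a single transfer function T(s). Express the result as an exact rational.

The answer is 3/2.

Reasoning:
(1) combine H1, H2 in series = (-1)/(s^2 + 2*s + 4)
(2) combine H3, H4 in parallel = (3*s^2 + 11*s - 14)/(12*s^2 - 5*s - 3)
(3) reduce the feedback loop with forward (H1*H2) and return (H3+H4) = (-12*s^2 + 5*s + 3)/(12*s^4 + 19*s^3 + 32*s^2 - 37*s + 2)
Step 3 gives the overall T(s). Then T(0) = 3/2.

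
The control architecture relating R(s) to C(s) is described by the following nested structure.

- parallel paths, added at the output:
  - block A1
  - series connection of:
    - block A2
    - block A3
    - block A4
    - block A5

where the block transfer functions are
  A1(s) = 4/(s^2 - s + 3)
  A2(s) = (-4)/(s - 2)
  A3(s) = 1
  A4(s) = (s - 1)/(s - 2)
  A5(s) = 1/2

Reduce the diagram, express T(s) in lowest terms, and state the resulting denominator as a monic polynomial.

Step 1: combine A2, A3, A4, A5 in series; result (2 - 2*s)/(s^2 - 4*s + 4)
Step 2: combine A1, (A2*A3*A4*A5) in parallel; result (-2*s^3 + 8*s^2 - 24*s + 22)/(s^4 - 5*s^3 + 11*s^2 - 16*s + 12)
No further cancellation is possible in the step-2 result, so that is T(s). Its denominator is already monic.

Final answer: s^4 - 5*s^3 + 11*s^2 - 16*s + 12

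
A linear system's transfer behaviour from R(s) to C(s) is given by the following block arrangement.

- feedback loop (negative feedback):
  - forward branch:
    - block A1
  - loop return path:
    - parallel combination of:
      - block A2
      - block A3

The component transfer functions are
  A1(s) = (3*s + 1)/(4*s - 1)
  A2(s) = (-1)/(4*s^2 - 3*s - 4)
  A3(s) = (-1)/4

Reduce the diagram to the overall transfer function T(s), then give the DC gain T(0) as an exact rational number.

Step 1: sum the parallel branches A2, A3, giving (-4*s^2 + 3*s)/(16*s^2 - 12*s - 16)
Step 2: feedback reduction of A1, (A2+A3), giving (48*s^3 - 20*s^2 - 60*s - 16)/(52*s^3 - 59*s^2 - 49*s + 16)
DC gain: substitute s = 0 into T(s) from step 2: T(0) = -16/16 = -1.

Final answer: -1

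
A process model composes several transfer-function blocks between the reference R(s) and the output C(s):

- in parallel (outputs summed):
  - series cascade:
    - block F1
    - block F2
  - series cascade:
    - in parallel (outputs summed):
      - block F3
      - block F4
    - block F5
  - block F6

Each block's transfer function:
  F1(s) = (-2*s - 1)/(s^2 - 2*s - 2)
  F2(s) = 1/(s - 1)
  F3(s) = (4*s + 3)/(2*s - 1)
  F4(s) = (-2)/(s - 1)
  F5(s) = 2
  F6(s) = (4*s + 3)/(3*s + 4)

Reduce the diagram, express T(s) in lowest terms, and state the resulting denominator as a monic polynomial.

Step 1 - cascade F1, F2, giving (-2*s - 1)/(s^3 - 3*s^2 + 2)
Step 2 - reduce the parallel group F3, F4, giving (4*s^2 - 5*s - 1)/(2*s^2 - 3*s + 1)
Step 3 - multiply (F3+F4), F5 (series), giving (8*s^2 - 10*s - 2)/(2*s^2 - 3*s + 1)
Step 4 - sum the parallel branches (F1*F2), ((F3+F4)*F5), F6, giving (32*s^5 - 68*s^4 - 119*s^3 + 89*s^2 + 115*s + 14)/(6*s^5 - 13*s^4 - 19*s^3 + 24*s^2 + 10*s - 8)
Step 4 gives the fully reduced T(s), with no common factor left to cancel. The denominator's leading coefficient is 6, so divide each of its coefficients by 6 to get the monic form.

Final answer: s^5 - 13*s^4/6 - 19*s^3/6 + 4*s^2 + 5*s/3 - 4/3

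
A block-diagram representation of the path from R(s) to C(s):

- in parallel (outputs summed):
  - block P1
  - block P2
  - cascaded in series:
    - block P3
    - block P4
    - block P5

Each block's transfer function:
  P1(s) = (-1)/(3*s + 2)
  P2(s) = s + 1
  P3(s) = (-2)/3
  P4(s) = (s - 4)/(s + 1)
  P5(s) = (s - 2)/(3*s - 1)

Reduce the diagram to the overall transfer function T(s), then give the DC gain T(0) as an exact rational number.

Step 1: multiply P3, P4, P5 (series): (-2*s^2 + 12*s - 16)/(9*s^2 + 6*s - 3)
Step 2: parallel reduction of P1, P2, (P3*P4*P5): (27*s^4 + 57*s^3 + 62*s^2 - 33*s - 35)/(27*s^3 + 36*s^2 + 3*s - 6)
Step 2 gives the overall T(s). Then T(0) = -35/(-6) = 35/6.

Therefore the answer is 35/6.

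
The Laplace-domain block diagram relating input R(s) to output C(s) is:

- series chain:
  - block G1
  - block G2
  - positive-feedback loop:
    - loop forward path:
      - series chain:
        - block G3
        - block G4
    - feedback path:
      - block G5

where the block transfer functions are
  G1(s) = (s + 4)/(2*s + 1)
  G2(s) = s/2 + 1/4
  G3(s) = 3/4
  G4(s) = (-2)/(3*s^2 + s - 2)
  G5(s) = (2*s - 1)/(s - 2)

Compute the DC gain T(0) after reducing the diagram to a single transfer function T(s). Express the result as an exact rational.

The answer is 6/5.

Reasoning:
(1) reduce the series chain G3, G4 = (-3)/(6*s^2 + 2*s - 4)
(2) reduce the feedback loop with forward (G3*G4) and return G5 = (6 - 3*s)/(6*s^3 - 10*s^2 - 2*s + 5)
(3) combine G1, G2, [(G3*G4)/(1-(G3*G4)*G5)] in series = (-3*s^2 - 6*s + 24)/(24*s^3 - 40*s^2 - 8*s + 20)
The step-3 result is T(s). Setting s = 0: T(0) = 24/20 = 6/5.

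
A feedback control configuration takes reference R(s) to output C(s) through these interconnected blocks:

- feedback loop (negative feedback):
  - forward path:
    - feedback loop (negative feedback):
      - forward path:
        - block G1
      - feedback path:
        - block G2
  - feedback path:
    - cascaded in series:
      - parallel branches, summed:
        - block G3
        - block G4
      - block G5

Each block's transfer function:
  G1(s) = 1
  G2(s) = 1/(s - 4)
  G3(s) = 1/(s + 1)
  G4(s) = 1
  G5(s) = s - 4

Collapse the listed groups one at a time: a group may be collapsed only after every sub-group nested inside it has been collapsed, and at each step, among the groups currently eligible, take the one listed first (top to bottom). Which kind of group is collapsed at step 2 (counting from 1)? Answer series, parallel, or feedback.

1. close the feedback loop around G1, G2
2. combine G3, G4 in parallel
3. series reduction of (G3+G4), G5
4. close the feedback loop around [G1/(1+G1*G2)], ((G3+G4)*G5)
Step 2 collapses a parallel group.

Therefore the answer is parallel.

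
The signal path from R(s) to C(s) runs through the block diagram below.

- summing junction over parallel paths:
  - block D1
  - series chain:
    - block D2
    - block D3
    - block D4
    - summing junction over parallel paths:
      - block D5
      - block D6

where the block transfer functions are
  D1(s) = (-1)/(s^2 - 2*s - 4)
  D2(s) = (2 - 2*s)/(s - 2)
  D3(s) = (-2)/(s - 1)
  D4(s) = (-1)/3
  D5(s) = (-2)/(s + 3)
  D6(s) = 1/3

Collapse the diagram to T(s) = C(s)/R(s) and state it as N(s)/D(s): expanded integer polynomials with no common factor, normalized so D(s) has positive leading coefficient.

Answer: (-4*s^3 + 11*s^2 - 17*s + 6)/(9*s^4 - 9*s^3 - 108*s^2 + 72*s + 216)

Working:
[1] parallel reduction of D5, D6 = (s - 3)/(3*s + 9)
[2] series reduction of D2, D3, D4, (D5+D6) = (12 - 4*s)/(9*s^2 + 9*s - 54)
[3] reduce the parallel group D1, (D2*D3*D4*(D5+D6)) - this is the overall T(s), already in the required normalized form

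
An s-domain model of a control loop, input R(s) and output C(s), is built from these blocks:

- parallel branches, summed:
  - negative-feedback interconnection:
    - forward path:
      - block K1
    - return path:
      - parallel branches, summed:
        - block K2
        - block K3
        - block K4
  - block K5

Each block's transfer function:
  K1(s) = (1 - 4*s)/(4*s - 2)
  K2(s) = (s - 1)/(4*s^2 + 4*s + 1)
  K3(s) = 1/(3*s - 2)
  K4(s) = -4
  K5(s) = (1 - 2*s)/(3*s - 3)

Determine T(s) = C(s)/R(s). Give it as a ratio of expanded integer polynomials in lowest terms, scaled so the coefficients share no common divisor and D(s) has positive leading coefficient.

Reducing step by step:

1. sum the parallel branches K2, K3, K4 gives (-48*s^3 - 9*s^2 + 19*s + 11)/(12*s^3 + 4*s^2 - 5*s - 2)
2. close the feedback loop around K1, (K2+K3+K4) gives (-48*s^4 - 4*s^3 + 24*s^2 + 3*s - 2)/(240*s^4 - 20*s^3 - 113*s^2 - 23*s + 15)
3. sum the parallel branches [K1/(1+K1*(K2+K3+K4))], K5 - this is the overall T(s), already in the required normalized form

Answer: (-624*s^5 + 412*s^4 + 290*s^3 - 130*s^2 - 68*s + 21)/(720*s^5 - 780*s^4 - 279*s^3 + 270*s^2 + 114*s - 45)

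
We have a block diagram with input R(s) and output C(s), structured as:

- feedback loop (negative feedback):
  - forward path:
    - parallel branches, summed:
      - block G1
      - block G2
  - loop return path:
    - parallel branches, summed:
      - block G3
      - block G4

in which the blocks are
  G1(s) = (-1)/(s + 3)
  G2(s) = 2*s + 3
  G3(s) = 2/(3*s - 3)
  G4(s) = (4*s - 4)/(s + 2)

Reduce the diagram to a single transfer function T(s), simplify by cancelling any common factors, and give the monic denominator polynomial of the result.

(1) add G1, G2 (parallel), giving (2*s^2 + 9*s + 8)/(s + 3)
(2) add G3, G4 (parallel), giving (12*s^2 - 22*s + 16)/(3*s^2 + 3*s - 6)
(3) close the feedback loop around (G1+G2), (G3+G4), giving (6*s^4 + 33*s^3 + 39*s^2 - 30*s - 48)/(24*s^4 + 67*s^3 - 58*s^2 - 29*s + 110)
No further cancellation is possible in the step-3 result, so that is T(s). Its denominator becomes monic after dividing by the leading coefficient 24.

Answer: s^4 + 67*s^3/24 - 29*s^2/12 - 29*s/24 + 55/12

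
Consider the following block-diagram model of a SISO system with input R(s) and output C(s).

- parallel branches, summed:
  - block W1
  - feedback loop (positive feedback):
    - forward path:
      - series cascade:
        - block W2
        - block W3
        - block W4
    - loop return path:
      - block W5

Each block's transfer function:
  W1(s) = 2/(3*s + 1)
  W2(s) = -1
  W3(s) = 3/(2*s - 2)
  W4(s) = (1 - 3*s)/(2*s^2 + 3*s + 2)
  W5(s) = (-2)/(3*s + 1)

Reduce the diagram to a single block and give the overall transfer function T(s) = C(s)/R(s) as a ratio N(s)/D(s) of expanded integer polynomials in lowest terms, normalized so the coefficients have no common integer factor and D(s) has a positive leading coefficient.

Step 1: series reduction of W2, W3, W4; result (9*s - 3)/(4*s^3 + 2*s^2 - 2*s - 4)
Step 2: feedback reduction of (W2*W3*W4), W5; result (27*s^2 - 3)/(12*s^4 + 10*s^3 - 4*s^2 + 4*s - 10)
Step 3: add W1, [(W2*W3*W4)/(1-(W2*W3*W4)*W5)] (parallel) - this is the overall T(s), already in the required normalized form

Final answer: (24*s^4 + 101*s^3 + 19*s^2 - s - 23)/(36*s^5 + 42*s^4 - 2*s^3 + 8*s^2 - 26*s - 10)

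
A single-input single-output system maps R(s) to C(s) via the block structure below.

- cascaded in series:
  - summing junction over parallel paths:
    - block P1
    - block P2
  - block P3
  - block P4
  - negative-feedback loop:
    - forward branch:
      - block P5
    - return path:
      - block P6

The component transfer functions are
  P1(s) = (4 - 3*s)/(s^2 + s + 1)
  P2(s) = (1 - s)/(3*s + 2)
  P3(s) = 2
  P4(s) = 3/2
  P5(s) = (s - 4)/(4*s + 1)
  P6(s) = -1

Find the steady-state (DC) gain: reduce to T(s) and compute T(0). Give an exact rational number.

[1] add P1, P2 (parallel), giving (-s^3 - 9*s^2 + 6*s + 9)/(3*s^3 + 5*s^2 + 5*s + 2)
[2] reduce the feedback loop with forward P5 and return P6, giving (s - 4)/(3*s + 5)
[3] reduce the series chain (P1+P2), P3, P4, [P5/(1+P5*P6)], giving (-3*s^4 - 15*s^3 + 126*s^2 - 45*s - 108)/(9*s^4 + 30*s^3 + 40*s^2 + 31*s + 10)
DC gain: substitute s = 0 into T(s) from step 3: T(0) = -108/10 = -54/5.

Therefore the answer is -54/5.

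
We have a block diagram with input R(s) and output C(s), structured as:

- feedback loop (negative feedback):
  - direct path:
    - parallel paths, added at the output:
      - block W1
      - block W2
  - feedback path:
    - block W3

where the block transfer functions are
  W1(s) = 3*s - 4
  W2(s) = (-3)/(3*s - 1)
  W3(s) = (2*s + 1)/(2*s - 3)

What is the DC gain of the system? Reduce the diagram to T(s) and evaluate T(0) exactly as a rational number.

The answer is -3/4.

Reasoning:
(1) reduce the parallel group W1, W2 -> (9*s^2 - 15*s + 1)/(3*s - 1)
(2) reduce the feedback loop with forward (W1+W2) and return W3 -> (18*s^3 - 57*s^2 + 47*s - 3)/(18*s^3 - 15*s^2 - 24*s + 4)
DC gain: substitute s = 0 into T(s) from step 2: T(0) = -3/4.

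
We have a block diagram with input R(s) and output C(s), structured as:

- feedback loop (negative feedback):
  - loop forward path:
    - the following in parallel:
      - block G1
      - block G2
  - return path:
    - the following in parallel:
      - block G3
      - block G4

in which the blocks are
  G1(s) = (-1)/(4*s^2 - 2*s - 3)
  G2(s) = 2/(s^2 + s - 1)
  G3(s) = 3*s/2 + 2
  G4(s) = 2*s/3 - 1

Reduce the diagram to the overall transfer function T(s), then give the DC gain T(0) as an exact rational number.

The answer is 5/2.

Reasoning:
Step 1: reduce the parallel group G1, G2 -> (7*s^2 - 5*s - 5)/(4*s^4 + 2*s^3 - 9*s^2 - s + 3)
Step 2: reduce the parallel group G3, G4 -> 13*s/6 + 1
Step 3: apply the feedback formula to (G1+G2), (G3+G4) -> (42*s^2 - 30*s - 30)/(24*s^4 + 103*s^3 - 77*s^2 - 101*s - 12)
Step 3 gives the overall T(s). Then T(0) = -30/(-12) = 5/2.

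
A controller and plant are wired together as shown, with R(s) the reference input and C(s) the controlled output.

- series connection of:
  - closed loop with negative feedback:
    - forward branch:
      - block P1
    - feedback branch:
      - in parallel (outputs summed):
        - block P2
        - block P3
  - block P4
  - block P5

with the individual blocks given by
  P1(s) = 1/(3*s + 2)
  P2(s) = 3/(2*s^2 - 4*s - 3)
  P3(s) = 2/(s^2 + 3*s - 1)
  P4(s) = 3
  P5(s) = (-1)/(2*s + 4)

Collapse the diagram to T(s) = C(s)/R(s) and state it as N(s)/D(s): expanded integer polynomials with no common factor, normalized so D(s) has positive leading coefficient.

Step 1 - reduce the parallel group P2, P3 gives (7*s^2 + s - 9)/(2*s^4 + 2*s^3 - 17*s^2 - 5*s + 3)
Step 2 - feedback reduction of P1, (P2+P3) gives (2*s^4 + 2*s^3 - 17*s^2 - 5*s + 3)/(6*s^5 + 10*s^4 - 47*s^3 - 42*s^2 - 3)
Step 3 - reduce the series chain [P1/(1+P1*(P2+P3))], P4, P5 - this is the overall T(s), already in the required normalized form

Answer: (-6*s^4 - 6*s^3 + 51*s^2 + 15*s - 9)/(12*s^6 + 44*s^5 - 54*s^4 - 272*s^3 - 168*s^2 - 6*s - 12)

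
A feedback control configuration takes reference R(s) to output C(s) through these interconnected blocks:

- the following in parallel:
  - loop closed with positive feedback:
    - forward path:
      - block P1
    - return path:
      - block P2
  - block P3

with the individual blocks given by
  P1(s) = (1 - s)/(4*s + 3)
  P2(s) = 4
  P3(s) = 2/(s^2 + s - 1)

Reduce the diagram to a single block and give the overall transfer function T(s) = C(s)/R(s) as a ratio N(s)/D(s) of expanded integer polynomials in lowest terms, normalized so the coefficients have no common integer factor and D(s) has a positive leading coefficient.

(1) feedback reduction of P1, P2 -> (1 - s)/(8*s - 1)
(2) combine [P1/(1-P1*P2)], P3 in parallel, giving the overall T(s)

Hence the answer: (-s^3 + 18*s - 3)/(8*s^3 + 7*s^2 - 9*s + 1)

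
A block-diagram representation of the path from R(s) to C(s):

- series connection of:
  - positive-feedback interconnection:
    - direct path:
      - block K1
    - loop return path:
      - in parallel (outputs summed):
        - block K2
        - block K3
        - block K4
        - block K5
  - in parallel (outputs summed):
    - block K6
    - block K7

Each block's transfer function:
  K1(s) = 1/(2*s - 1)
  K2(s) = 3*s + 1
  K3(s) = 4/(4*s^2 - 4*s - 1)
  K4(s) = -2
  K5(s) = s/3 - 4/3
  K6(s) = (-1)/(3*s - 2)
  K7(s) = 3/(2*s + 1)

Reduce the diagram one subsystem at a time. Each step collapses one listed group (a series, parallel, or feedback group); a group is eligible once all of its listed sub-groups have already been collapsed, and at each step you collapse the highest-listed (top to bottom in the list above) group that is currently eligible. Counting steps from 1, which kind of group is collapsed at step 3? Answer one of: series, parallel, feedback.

Reducing step by step:

Step 1. parallel reduction of K2, K3, K4, K5
Step 2. close the feedback loop around K1, (K2+K3+K4+K5)
Step 3. reduce the parallel group K6, K7
Step 4. cascade [K1/(1-K1*(K2+K3+K4+K5))], (K6+K7)
Step 3 collapses a parallel group.

Answer: parallel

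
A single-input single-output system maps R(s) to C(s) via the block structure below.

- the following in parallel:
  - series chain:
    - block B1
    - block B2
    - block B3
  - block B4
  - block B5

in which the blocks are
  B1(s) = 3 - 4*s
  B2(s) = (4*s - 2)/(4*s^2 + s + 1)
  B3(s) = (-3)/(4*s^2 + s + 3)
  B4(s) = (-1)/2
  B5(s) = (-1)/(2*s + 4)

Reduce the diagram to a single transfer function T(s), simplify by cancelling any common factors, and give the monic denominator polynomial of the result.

Answer: s^5 + 5*s^4/2 + 33*s^3/16 + 19*s^2/8 + 11*s/16 + 3/8

Working:
Step 1. cascade B1, B2, B3: (48*s^2 - 60*s + 18)/(16*s^4 + 8*s^3 + 17*s^2 + 4*s + 3)
Step 2. combine (B1*B2*B3), B4, B5 in parallel: (-16*s^5 - 56*s^4 + 55*s^3 + 17*s^2 - 219*s + 63)/(32*s^5 + 80*s^4 + 66*s^3 + 76*s^2 + 22*s + 12)
The result of step 2 is T(s) in lowest terms. Its denominator has leading coefficient 32; dividing the denominator through by 32 makes it monic.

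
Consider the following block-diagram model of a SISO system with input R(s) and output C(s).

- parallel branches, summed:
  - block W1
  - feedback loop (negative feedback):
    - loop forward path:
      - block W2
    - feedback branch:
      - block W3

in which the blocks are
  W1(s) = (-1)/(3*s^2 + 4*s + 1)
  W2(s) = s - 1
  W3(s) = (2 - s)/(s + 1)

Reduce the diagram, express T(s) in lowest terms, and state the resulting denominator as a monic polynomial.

Answer: s^4 - 8*s^3/3 - 4*s^2 + 1/3

Working:
1. collapse the loop (W2 forward, W3 return); result (1 - s^2)/(s^2 - 4*s + 1)
2. add W1, [W2/(1+W2*W3)] (parallel); result (-3*s^4 - 4*s^3 + s^2 + 8*s)/(3*s^4 - 8*s^3 - 12*s^2 + 1)
T(s) is the step-2 result (common factors already cancelled). Leading coefficient of the denominator: 3. Divide through by 3 for the monic polynomial.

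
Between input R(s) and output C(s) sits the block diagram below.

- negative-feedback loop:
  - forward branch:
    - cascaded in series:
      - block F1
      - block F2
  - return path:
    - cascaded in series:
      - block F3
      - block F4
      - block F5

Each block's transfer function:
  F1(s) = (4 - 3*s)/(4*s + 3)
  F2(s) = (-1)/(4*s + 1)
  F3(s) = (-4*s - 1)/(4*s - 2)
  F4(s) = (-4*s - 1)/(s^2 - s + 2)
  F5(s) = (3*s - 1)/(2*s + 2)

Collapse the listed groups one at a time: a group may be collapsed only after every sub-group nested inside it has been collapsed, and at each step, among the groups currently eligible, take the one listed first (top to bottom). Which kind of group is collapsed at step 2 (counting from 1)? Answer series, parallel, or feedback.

(1) cascade F1, F2
(2) series reduction of F3, F4, F5
(3) feedback reduction of (F1*F2), (F3*F4*F5)
The group at step 2 is a series group.

Final answer: series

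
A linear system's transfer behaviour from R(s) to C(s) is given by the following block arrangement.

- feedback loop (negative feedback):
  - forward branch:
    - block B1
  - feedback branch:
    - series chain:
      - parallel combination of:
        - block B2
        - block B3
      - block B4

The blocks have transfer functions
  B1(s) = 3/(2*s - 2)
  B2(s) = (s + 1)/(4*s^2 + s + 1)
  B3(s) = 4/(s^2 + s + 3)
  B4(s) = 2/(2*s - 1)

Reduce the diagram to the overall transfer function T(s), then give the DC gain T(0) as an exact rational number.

Reducing step by step:

Step 1. parallel reduction of B2, B3 = (s^3 + 18*s^2 + 8*s + 7)/(4*s^4 + 5*s^3 + 14*s^2 + 4*s + 3)
Step 2. series reduction of (B2+B3), B4 = (2*s^3 + 36*s^2 + 16*s + 14)/(8*s^5 + 6*s^4 + 23*s^3 - 6*s^2 + 2*s - 3)
Step 3. apply the feedback formula to B1, ((B2+B3)*B4) = (24*s^5 + 18*s^4 + 69*s^3 - 18*s^2 + 6*s - 9)/(16*s^6 - 4*s^5 + 34*s^4 - 52*s^3 + 124*s^2 + 38*s + 48)
The step-3 result is T(s). Setting s = 0: T(0) = -9/48 = -3/16.

Answer: -3/16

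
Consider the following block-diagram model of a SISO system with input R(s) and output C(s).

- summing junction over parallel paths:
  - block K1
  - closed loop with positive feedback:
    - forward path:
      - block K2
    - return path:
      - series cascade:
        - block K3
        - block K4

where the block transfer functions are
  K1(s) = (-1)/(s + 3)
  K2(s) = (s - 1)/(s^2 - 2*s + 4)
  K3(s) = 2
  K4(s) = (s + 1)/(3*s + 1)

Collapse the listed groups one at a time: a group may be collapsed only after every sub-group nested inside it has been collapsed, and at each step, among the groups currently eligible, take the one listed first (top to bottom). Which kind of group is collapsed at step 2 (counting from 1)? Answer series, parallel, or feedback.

The answer is feedback.

Reasoning:
(1) cascade K3, K4
(2) feedback reduction of K2, (K3*K4)
(3) add K1, [K2/(1-K2*(K3*K4))] (parallel)
The group at step 2 is a feedback group.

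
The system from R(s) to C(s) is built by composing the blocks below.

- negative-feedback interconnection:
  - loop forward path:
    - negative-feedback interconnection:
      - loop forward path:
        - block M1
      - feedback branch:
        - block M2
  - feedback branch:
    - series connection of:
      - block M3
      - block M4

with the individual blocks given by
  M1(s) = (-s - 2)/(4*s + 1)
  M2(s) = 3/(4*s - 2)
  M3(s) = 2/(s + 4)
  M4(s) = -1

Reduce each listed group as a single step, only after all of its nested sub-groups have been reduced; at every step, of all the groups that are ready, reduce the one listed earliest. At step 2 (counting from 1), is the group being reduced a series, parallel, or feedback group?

Answer: series

Working:
Step 1. feedback reduction of M1, M2
Step 2. combine M3, M4 in series
Step 3. feedback reduction of [M1/(1+M1*M2)], (M3*M4)
At step 2 the group reduced is series.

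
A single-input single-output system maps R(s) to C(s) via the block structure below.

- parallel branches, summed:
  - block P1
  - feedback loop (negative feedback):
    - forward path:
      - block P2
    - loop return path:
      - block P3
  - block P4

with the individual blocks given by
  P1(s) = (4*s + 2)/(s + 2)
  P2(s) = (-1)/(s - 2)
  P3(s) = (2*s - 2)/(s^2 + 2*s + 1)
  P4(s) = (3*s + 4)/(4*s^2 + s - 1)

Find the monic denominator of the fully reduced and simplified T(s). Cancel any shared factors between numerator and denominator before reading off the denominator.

Answer: s^6 + 9*s^5/4 - 19*s^4/4 - 47*s^3/4 - 5*s^2/4 + 5*s/2

Working:
[1] reduce the feedback loop with forward P2 and return P3 = (-s^2 - 2*s - 1)/(s^3 - 5*s)
[2] combine P1, [P2/(1+P2*P3)], P4 in parallel = (16*s^6 + 11*s^5 - 89*s^4 - 92*s^3 - 49*s^2 - 27*s + 2)/(4*s^6 + 9*s^5 - 19*s^4 - 47*s^3 - 5*s^2 + 10*s)
Step 2 gives the fully reduced T(s), with no common factor left to cancel. The denominator's leading coefficient is 4, so divide each of its coefficients by 4 to get the monic form.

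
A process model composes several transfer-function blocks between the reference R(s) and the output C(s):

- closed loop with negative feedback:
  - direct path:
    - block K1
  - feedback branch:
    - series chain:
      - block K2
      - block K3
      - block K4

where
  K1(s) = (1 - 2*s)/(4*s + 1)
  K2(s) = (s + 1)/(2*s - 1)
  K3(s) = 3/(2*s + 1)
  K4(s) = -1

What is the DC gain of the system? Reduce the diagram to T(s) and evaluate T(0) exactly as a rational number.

The answer is 1/4.

Reasoning:
Step 1: combine K2, K3, K4 in series; result (-3*s - 3)/(4*s^2 - 1)
Step 2: feedback reduction of K1, (K2*K3*K4); result (1 - 4*s^2)/(8*s^2 + 9*s + 4)
DC gain: substitute s = 0 into T(s) from step 2: T(0) = 1/4.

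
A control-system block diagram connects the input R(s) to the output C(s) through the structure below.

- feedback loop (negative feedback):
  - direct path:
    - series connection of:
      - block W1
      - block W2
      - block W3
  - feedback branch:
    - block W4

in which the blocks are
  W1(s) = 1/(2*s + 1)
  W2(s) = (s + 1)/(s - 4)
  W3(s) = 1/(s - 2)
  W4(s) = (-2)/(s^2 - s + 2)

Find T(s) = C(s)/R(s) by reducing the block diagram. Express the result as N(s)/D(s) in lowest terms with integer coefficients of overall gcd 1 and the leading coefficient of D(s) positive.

Step 1: reduce the series chain W1, W2, W3 -> (s + 1)/(2*s^3 - 11*s^2 + 10*s + 8)
Step 2: collapse the loop ((W1*W2*W3) forward, W4 return) - this is the overall T(s), already in the required normalized form

Final answer: (s^3 + s + 2)/(2*s^5 - 13*s^4 + 25*s^3 - 24*s^2 + 10*s + 14)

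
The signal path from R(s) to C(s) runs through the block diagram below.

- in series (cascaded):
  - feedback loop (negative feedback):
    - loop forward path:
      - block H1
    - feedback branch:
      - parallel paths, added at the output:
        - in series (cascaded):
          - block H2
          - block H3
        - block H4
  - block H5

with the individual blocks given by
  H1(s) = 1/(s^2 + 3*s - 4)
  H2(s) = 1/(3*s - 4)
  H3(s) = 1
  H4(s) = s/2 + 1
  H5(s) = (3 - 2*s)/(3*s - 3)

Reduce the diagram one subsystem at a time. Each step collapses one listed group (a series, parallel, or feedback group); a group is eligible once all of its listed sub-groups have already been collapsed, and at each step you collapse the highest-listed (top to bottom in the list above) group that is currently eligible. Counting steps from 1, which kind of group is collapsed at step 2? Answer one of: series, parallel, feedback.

1. multiply H2, H3 (series)
2. parallel reduction of (H2*H3), H4
3. close the feedback loop around H1, ((H2*H3)+H4)
4. series reduction of [H1/(1+H1*((H2*H3)+H4))], H5
The group at step 2 is a parallel group.

Therefore the answer is parallel.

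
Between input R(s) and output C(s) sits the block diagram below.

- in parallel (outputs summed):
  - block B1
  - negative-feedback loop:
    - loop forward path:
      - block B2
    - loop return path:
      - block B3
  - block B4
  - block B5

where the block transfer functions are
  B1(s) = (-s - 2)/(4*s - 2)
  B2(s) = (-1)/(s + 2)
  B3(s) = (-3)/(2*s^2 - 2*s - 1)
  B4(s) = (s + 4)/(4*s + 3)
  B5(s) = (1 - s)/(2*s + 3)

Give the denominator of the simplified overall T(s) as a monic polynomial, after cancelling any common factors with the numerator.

Reducing step by step:

Step 1. collapse the loop (B2 forward, B3 return), giving (-2*s^2 + 2*s + 1)/(2*s^3 + 2*s^2 - 5*s + 1)
Step 2. reduce the parallel group B1, [B2/(1+B2*B3)], B4, B5, giving (-32*s^6 - 60*s^5 + 50*s^4 - 76*s^3 + 59*s^2 + 195*s - 66)/(64*s^6 + 176*s^5 - 48*s^4 - 284*s^3 + 20*s^2 + 90*s - 18)
Step 2 gives the fully reduced T(s), with no common factor left to cancel. The denominator's leading coefficient is 64, so divide each of its coefficients by 64 to get the monic form.

Answer: s^6 + 11*s^5/4 - 3*s^4/4 - 71*s^3/16 + 5*s^2/16 + 45*s/32 - 9/32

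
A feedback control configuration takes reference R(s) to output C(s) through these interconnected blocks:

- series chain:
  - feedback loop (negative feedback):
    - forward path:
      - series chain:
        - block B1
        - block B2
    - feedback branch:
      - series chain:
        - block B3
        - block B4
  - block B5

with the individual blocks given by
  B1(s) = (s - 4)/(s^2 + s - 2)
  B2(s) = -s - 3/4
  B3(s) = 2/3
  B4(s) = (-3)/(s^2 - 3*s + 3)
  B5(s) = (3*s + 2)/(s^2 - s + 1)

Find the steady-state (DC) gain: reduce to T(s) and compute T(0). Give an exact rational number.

First reduce the diagram to T(s).

1. reduce the series chain B1, B2: (-4*s^2 + 13*s + 12)/(4*s^2 + 4*s - 8)
2. series reduction of B3, B4: (-2)/(s^2 - 3*s + 3)
3. collapse the loop ((B1*B2) forward, (B3*B4) return): (-4*s^4 + 25*s^3 - 39*s^2 + 3*s + 36)/(4*s^4 - 8*s^3 + 10*s - 48)
4. series reduction of [(B1*B2)/(1+(B1*B2)*(B3*B4))], B5: (-12*s^5 + 67*s^4 - 67*s^3 - 69*s^2 + 114*s + 72)/(4*s^6 - 12*s^5 + 12*s^4 + 2*s^3 - 58*s^2 + 58*s - 48)
That last expression is T(s); at s = 0 only the constant terms survive, so T(0) = 72/(-48) = -3/2.

Answer: -3/2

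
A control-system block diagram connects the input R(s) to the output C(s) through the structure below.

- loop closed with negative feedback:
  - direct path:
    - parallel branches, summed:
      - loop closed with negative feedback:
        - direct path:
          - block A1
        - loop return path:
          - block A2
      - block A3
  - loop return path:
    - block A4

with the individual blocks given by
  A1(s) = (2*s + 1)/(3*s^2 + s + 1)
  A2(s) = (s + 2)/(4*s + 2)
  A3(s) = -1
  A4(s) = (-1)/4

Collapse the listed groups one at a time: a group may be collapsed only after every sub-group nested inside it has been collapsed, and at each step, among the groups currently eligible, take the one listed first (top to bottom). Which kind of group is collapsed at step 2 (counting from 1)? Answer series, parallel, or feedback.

[1] apply the feedback formula to A1, A2
[2] parallel reduction of [A1/(1+A1*A2)], A3
[3] feedback reduction of ([A1/(1+A1*A2)]+A3), A4
So the answer for step 2 is parallel.

Hence the answer: parallel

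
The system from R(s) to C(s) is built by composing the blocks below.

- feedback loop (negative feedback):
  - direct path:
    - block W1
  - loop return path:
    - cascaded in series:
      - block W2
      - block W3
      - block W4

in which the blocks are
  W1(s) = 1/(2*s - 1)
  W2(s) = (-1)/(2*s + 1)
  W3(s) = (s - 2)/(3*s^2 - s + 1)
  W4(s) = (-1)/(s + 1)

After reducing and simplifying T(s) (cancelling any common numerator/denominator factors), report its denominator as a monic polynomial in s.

Answer: s^5 + 2*s^4/3 - s^3/4 + s^2/6 + s/12 - 1/4

Working:
Step 1: multiply W2, W3, W4 (series) gives (s - 2)/(6*s^4 + 7*s^3 + 2*s^2 + 2*s + 1)
Step 2: apply the feedback formula to W1, (W2*W3*W4) gives (6*s^4 + 7*s^3 + 2*s^2 + 2*s + 1)/(12*s^5 + 8*s^4 - 3*s^3 + 2*s^2 + s - 3)
That last expression is T(s), already simplified. Scaling its denominator by 1/12 (the reciprocal of the leading coefficient) yields the monic denominator.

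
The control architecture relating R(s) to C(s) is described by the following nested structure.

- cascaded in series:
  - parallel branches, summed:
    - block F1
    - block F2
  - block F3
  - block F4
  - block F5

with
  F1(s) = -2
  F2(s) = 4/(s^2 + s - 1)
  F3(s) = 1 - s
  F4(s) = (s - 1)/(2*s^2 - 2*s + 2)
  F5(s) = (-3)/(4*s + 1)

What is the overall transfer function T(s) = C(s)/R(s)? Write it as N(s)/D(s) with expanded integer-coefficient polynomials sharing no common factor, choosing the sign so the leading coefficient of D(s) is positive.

The answer is (-3*s^4 + 3*s^3 + 12*s^2 - 21*s + 9)/(4*s^5 + s^4 - 4*s^3 + 7*s^2 - 2*s - 1).

Reasoning:
1. parallel reduction of F1, F2 = (-2*s^2 - 2*s + 6)/(s^2 + s - 1)
2. series reduction of (F1+F2), F3, F4, F5, giving the overall T(s)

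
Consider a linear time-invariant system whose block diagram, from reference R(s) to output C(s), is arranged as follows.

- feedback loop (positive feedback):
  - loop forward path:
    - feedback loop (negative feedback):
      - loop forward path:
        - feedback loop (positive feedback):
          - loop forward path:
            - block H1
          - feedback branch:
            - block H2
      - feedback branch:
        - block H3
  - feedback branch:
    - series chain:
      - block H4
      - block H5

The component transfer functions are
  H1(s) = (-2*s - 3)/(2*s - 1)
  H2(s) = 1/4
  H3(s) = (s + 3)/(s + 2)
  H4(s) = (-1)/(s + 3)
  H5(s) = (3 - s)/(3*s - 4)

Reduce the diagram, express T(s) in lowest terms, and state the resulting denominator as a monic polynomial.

(1) reduce the feedback loop with forward H1 and return H2 -> (-8*s - 12)/(10*s - 1)
(2) feedback reduction of [H1/(1-H1*H2)], H3 -> (-8*s^2 - 28*s - 24)/(2*s^2 - 17*s - 38)
(3) series reduction of H4, H5 -> (s - 3)/(3*s^2 + 5*s - 12)
(4) reduce the feedback loop with forward [[H1/(1-H1*H2)]/(1+[H1/(1-H1*H2)]*H3)] and return (H4*H5) -> (-24*s^4 - 124*s^3 - 116*s^2 + 216*s + 288)/(6*s^4 - 33*s^3 - 219*s^2 - 46*s + 384)
That last expression is T(s), already simplified. Scaling its denominator by 1/6 (the reciprocal of the leading coefficient) yields the monic denominator.

Answer: s^4 - 11*s^3/2 - 73*s^2/2 - 23*s/3 + 64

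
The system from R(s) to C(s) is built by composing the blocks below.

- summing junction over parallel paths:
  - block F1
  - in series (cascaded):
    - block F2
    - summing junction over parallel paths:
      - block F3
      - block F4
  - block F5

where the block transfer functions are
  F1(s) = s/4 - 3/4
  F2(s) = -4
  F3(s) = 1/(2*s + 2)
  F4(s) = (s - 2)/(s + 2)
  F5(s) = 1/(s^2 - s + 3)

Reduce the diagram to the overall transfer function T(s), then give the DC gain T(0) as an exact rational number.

[1] add F3, F4 (parallel): (2*s^2 - s - 2)/(2*s^2 + 6*s + 4)
[2] reduce the series chain F2, (F3+F4): (-4*s^2 + 2*s + 4)/(s^2 + 3*s + 2)
[3] parallel reduction of F1, (F2*(F3+F4)), F5: (s^5 - 17*s^4 + 20*s^3 - 35*s^2 + 5*s + 38)/(4*s^4 + 8*s^3 + 8*s^2 + 28*s + 24)
Step 3 gives the overall T(s). Then T(0) = 38/24 = 19/12.

Therefore the answer is 19/12.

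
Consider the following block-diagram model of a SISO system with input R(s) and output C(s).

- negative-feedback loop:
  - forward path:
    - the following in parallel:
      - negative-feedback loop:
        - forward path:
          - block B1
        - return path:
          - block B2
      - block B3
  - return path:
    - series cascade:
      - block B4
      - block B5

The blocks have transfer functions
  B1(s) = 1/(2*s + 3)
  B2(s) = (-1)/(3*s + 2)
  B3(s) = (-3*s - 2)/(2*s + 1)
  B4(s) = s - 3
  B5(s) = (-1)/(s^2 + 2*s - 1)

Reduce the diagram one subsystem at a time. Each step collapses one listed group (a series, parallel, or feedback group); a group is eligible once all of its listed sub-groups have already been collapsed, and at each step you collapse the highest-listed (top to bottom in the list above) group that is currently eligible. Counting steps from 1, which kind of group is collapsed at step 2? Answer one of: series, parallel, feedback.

Answer: parallel

Working:
Step 1: feedback reduction of B1, B2
Step 2: reduce the parallel group [B1/(1+B1*B2)], B3
Step 3: combine B4, B5 in series
Step 4: feedback reduction of ([B1/(1+B1*B2)]+B3), (B4*B5)
At step 2 the group reduced is parallel.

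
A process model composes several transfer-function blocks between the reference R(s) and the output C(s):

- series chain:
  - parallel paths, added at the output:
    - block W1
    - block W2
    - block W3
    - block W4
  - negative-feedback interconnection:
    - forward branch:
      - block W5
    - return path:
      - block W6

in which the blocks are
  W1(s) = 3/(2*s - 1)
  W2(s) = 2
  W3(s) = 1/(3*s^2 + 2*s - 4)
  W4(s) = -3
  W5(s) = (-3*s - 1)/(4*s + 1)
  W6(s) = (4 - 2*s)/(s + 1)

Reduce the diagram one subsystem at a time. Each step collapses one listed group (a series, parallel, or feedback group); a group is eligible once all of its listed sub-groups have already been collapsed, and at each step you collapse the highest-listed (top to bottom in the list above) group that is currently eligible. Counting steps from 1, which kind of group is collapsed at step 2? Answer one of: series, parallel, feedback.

Answer: feedback

Working:
Step 1 - combine W1, W2, W3, W4 in parallel
Step 2 - collapse the loop (W5 forward, W6 return)
Step 3 - multiply (W1+W2+W3+W4), [W5/(1+W5*W6)] (series)
Step 2: feedback.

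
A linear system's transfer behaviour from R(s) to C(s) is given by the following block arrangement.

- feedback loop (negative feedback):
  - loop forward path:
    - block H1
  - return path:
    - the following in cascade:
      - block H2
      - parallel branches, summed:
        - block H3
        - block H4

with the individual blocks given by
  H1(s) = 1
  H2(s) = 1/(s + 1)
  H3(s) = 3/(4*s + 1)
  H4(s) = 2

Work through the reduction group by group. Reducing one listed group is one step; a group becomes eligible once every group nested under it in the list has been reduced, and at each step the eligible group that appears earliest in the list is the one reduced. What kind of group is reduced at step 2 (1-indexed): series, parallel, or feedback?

Step 1. reduce the parallel group H3, H4
Step 2. multiply H2, (H3+H4) (series)
Step 3. reduce the feedback loop with forward H1 and return (H2*(H3+H4))
The group at step 2 is a series group.

Therefore the answer is series.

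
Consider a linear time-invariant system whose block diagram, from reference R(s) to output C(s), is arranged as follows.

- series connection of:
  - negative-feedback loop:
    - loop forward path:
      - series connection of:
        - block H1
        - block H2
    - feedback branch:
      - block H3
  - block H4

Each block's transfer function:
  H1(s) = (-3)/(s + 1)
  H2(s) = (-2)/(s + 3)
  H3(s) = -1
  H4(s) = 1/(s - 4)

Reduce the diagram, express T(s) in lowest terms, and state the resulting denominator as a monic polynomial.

Step 1 - series reduction of H1, H2 gives 6/(s^2 + 4*s + 3)
Step 2 - feedback reduction of (H1*H2), H3 gives 6/(s^2 + 4*s - 3)
Step 3 - reduce the series chain [(H1*H2)/(1+(H1*H2)*H3)], H4 gives 6/(s^3 - 19*s + 12)
No further cancellation is possible in the step-3 result, so that is T(s). Its denominator is already monic.

Hence the answer: s^3 - 19*s + 12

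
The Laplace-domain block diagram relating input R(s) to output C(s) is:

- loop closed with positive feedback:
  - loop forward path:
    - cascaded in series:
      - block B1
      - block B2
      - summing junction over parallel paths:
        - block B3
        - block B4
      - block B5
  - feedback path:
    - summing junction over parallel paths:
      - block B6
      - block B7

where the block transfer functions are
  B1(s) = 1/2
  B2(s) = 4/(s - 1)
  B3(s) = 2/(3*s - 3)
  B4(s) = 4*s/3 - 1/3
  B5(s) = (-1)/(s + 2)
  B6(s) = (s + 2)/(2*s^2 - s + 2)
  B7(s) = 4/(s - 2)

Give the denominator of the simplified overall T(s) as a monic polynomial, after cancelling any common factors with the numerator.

[1] parallel reduction of B3, B4 = (4*s^2 - 5*s + 3)/(3*s - 3)
[2] series reduction of B1, B2, (B3+B4), B5 = (-8*s^2 + 10*s - 6)/(3*s^3 - 9*s + 6)
[3] sum the parallel branches B6, B7 = (9*s^2 - 4*s + 4)/(2*s^3 - 5*s^2 + 4*s - 4)
[4] reduce the feedback loop with forward (B1*B2*(B3+B4)*B5) and return (B6+B7) = (-16*s^5 + 60*s^4 - 94*s^3 + 102*s^2 - 64*s + 24)/(6*s^6 - 15*s^5 + 66*s^4 - 77*s^3 + 60*s^2 - 4*s)
Step 4 gives the fully reduced T(s), with no common factor left to cancel. The denominator's leading coefficient is 6, so divide each of its coefficients by 6 to get the monic form.

Hence the answer: s^6 - 5*s^5/2 + 11*s^4 - 77*s^3/6 + 10*s^2 - 2*s/3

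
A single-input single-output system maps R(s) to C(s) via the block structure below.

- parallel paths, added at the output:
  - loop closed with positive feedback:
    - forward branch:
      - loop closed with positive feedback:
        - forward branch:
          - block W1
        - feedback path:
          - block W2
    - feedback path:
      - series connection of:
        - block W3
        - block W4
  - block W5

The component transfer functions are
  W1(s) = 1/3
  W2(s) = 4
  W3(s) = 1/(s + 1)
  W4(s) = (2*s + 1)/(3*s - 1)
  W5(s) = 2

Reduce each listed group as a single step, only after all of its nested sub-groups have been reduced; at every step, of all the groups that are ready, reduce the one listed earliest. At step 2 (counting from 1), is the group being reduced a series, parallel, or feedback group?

Answer: series

Working:
Step 1 - apply the feedback formula to W1, W2
Step 2 - multiply W3, W4 (series)
Step 3 - reduce the feedback loop with forward [W1/(1-W1*W2)] and return (W3*W4)
Step 4 - combine [[W1/(1-W1*W2)]/(1-[W1/(1-W1*W2)]*(W3*W4))], W5 in parallel
Step 2 collapses a series group.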